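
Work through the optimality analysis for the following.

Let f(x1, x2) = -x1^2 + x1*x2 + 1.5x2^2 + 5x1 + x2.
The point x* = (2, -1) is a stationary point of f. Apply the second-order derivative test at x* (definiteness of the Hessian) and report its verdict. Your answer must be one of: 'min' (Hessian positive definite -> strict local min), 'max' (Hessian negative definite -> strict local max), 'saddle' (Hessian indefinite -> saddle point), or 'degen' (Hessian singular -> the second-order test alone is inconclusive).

Compute the Hessian H = grad^2 f:
  H = [[-2, 1], [1, 3]]
Verify stationarity: grad f(x*) = H x* + g = (0, 0).
Eigenvalues of H: -2.1926, 3.1926.
Eigenvalues have mixed signs, so H is indefinite -> x* is a saddle point.

saddle


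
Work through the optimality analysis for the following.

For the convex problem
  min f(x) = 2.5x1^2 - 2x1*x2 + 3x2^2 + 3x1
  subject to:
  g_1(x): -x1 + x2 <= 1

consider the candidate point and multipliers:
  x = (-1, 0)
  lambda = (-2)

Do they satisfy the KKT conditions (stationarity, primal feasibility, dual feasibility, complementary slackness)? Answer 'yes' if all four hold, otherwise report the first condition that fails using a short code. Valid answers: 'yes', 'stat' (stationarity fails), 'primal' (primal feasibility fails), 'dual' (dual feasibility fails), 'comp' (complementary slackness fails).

Gradient of f: grad f(x) = Q x + c = (-2, 2)
Constraint values g_i(x) = a_i^T x - b_i:
  g_1((-1, 0)) = 0
Stationarity residual: grad f(x) + sum_i lambda_i a_i = (0, 0)
  -> stationarity OK
Primal feasibility (all g_i <= 0): OK
Dual feasibility (all lambda_i >= 0): FAILS
Complementary slackness (lambda_i * g_i(x) = 0 for all i): OK

Verdict: the first failing condition is dual_feasibility -> dual.

dual


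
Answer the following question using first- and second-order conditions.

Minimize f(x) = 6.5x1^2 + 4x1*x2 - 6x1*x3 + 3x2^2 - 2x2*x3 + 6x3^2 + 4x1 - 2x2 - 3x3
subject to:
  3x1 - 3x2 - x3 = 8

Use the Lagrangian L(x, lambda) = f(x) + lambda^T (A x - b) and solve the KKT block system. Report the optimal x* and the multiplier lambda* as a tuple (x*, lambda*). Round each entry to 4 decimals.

Form the Lagrangian:
  L(x, lambda) = (1/2) x^T Q x + c^T x + lambda^T (A x - b)
Stationarity (grad_x L = 0): Q x + c + A^T lambda = 0.
Primal feasibility: A x = b.

This gives the KKT block system:
  [ Q   A^T ] [ x     ]   [-c ]
  [ A    0  ] [ lambda ] = [ b ]

Solving the linear system:
  x*      = (1.0053, -1.7342, 0.2186)
  lambda* = (-2.9403)
  f(x*)   = 15.1783

x* = (1.0053, -1.7342, 0.2186), lambda* = (-2.9403)


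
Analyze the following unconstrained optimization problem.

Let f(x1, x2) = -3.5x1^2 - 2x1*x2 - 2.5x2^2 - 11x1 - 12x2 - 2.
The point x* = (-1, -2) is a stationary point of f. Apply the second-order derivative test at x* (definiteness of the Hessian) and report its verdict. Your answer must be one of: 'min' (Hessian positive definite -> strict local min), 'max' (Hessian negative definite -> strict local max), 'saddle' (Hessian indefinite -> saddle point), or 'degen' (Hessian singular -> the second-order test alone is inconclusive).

Compute the Hessian H = grad^2 f:
  H = [[-7, -2], [-2, -5]]
Verify stationarity: grad f(x*) = H x* + g = (0, 0).
Eigenvalues of H: -8.2361, -3.7639.
Both eigenvalues < 0, so H is negative definite -> x* is a strict local max.

max


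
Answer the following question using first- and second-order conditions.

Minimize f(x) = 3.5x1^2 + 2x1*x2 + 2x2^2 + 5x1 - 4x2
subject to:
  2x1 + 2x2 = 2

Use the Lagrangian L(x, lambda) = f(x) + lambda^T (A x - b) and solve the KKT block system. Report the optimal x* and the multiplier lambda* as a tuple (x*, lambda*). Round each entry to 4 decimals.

Form the Lagrangian:
  L(x, lambda) = (1/2) x^T Q x + c^T x + lambda^T (A x - b)
Stationarity (grad_x L = 0): Q x + c + A^T lambda = 0.
Primal feasibility: A x = b.

This gives the KKT block system:
  [ Q   A^T ] [ x     ]   [-c ]
  [ A    0  ] [ lambda ] = [ b ]

Solving the linear system:
  x*      = (-1, 2)
  lambda* = (-1)
  f(x*)   = -5.5

x* = (-1, 2), lambda* = (-1)


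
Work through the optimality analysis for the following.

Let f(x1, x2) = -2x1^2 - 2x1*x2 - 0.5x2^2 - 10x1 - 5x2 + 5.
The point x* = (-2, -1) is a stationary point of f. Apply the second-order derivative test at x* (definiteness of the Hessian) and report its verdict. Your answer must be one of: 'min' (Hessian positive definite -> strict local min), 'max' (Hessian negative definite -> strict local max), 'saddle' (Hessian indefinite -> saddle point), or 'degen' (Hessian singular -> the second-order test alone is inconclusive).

Compute the Hessian H = grad^2 f:
  H = [[-4, -2], [-2, -1]]
Verify stationarity: grad f(x*) = H x* + g = (0, 0).
Eigenvalues of H: -5, 0.
H has a zero eigenvalue (singular; negative semidefinite but not definite), so H is neither positive definite, negative definite, nor indefinite. The second-order test alone is inconclusive -> degen.
(Indeed, f is constant along the null direction of H through x*, so x* is not a strict local extremum.)

degen


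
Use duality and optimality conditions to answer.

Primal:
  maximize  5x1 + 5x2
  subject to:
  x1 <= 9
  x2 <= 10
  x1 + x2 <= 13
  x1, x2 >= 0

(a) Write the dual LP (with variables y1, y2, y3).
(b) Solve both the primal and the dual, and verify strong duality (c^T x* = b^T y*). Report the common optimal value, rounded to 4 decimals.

The standard primal-dual pair for 'max c^T x s.t. A x <= b, x >= 0' is:
  Dual:  min b^T y  s.t.  A^T y >= c,  y >= 0.

So the dual LP is:
  minimize  9y1 + 10y2 + 13y3
  subject to:
    y1 + y3 >= 5
    y2 + y3 >= 5
    y1, y2, y3 >= 0

Solving the primal: x* = (3, 10).
  primal value c^T x* = 65.
Solving the dual: y* = (0, 0, 5).
  dual value b^T y* = 65.
Strong duality: c^T x* = b^T y*. Confirmed.

65


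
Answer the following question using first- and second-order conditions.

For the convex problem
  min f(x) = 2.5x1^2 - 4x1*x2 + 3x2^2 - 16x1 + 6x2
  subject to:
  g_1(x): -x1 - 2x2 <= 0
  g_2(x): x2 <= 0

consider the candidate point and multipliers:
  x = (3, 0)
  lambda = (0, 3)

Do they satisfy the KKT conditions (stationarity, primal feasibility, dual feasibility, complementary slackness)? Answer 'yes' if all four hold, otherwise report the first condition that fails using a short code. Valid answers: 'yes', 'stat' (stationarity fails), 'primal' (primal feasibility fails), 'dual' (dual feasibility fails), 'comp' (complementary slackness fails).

Gradient of f: grad f(x) = Q x + c = (-1, -6)
Constraint values g_i(x) = a_i^T x - b_i:
  g_1((3, 0)) = -3
  g_2((3, 0)) = 0
Stationarity residual: grad f(x) + sum_i lambda_i a_i = (-1, -3)
  -> stationarity FAILS
Primal feasibility (all g_i <= 0): OK
Dual feasibility (all lambda_i >= 0): OK
Complementary slackness (lambda_i * g_i(x) = 0 for all i): OK

Verdict: the first failing condition is stationarity -> stat.

stat


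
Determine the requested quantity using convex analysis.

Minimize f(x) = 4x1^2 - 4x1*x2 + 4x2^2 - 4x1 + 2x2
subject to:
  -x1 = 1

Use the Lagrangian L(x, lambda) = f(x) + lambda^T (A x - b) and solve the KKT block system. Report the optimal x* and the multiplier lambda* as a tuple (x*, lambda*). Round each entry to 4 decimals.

Form the Lagrangian:
  L(x, lambda) = (1/2) x^T Q x + c^T x + lambda^T (A x - b)
Stationarity (grad_x L = 0): Q x + c + A^T lambda = 0.
Primal feasibility: A x = b.

This gives the KKT block system:
  [ Q   A^T ] [ x     ]   [-c ]
  [ A    0  ] [ lambda ] = [ b ]

Solving the linear system:
  x*      = (-1, -0.75)
  lambda* = (-9)
  f(x*)   = 5.75

x* = (-1, -0.75), lambda* = (-9)


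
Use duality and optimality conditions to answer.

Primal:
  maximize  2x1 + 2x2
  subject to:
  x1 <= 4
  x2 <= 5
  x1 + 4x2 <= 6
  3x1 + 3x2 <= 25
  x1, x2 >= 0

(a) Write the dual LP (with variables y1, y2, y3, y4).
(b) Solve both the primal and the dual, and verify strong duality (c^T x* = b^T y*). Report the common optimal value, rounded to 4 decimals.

The standard primal-dual pair for 'max c^T x s.t. A x <= b, x >= 0' is:
  Dual:  min b^T y  s.t.  A^T y >= c,  y >= 0.

So the dual LP is:
  minimize  4y1 + 5y2 + 6y3 + 25y4
  subject to:
    y1 + y3 + 3y4 >= 2
    y2 + 4y3 + 3y4 >= 2
    y1, y2, y3, y4 >= 0

Solving the primal: x* = (4, 0.5).
  primal value c^T x* = 9.
Solving the dual: y* = (1.5, 0, 0.5, 0).
  dual value b^T y* = 9.
Strong duality: c^T x* = b^T y*. Confirmed.

9


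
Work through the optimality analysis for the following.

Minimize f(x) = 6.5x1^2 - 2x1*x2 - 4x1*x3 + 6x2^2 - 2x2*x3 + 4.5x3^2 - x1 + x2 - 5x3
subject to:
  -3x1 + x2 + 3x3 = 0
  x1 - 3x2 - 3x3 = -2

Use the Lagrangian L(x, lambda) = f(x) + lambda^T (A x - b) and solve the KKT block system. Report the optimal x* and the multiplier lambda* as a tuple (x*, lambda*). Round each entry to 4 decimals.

Form the Lagrangian:
  L(x, lambda) = (1/2) x^T Q x + c^T x + lambda^T (A x - b)
Stationarity (grad_x L = 0): Q x + c + A^T lambda = 0.
Primal feasibility: A x = b.

This gives the KKT block system:
  [ Q   A^T ] [ x     ]   [-c ]
  [ A    0  ] [ lambda ] = [ b ]

Solving the linear system:
  x*      = (0.7227, 0.2773, 0.6303)
  lambda* = (2.1975, 1.2731)
  f(x*)   = -0.5252

x* = (0.7227, 0.2773, 0.6303), lambda* = (2.1975, 1.2731)


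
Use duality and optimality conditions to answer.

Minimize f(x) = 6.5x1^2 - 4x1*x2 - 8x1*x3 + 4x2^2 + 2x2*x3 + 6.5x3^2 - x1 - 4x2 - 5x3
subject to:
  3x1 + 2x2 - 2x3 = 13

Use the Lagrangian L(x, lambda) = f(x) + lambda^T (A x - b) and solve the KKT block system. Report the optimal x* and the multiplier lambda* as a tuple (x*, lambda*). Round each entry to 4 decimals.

Form the Lagrangian:
  L(x, lambda) = (1/2) x^T Q x + c^T x + lambda^T (A x - b)
Stationarity (grad_x L = 0): Q x + c + A^T lambda = 0.
Primal feasibility: A x = b.

This gives the KKT block system:
  [ Q   A^T ] [ x     ]   [-c ]
  [ A    0  ] [ lambda ] = [ b ]

Solving the linear system:
  x*      = (2.7832, 3.091, 0.7659)
  lambda* = (-5.5636)
  f(x*)   = 26.6749

x* = (2.7832, 3.091, 0.7659), lambda* = (-5.5636)


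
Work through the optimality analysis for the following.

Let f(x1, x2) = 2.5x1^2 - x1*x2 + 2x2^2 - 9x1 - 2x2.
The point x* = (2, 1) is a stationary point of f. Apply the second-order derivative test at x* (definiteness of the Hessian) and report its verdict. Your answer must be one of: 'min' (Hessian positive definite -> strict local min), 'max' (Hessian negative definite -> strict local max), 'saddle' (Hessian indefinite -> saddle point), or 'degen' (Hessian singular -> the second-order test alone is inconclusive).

Compute the Hessian H = grad^2 f:
  H = [[5, -1], [-1, 4]]
Verify stationarity: grad f(x*) = H x* + g = (0, 0).
Eigenvalues of H: 3.382, 5.618.
Both eigenvalues > 0, so H is positive definite -> x* is a strict local min.

min


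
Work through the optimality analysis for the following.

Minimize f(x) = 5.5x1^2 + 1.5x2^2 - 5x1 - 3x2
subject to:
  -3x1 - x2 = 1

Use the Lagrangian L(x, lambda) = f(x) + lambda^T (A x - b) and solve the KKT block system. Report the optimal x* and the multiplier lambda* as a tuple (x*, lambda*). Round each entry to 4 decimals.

Form the Lagrangian:
  L(x, lambda) = (1/2) x^T Q x + c^T x + lambda^T (A x - b)
Stationarity (grad_x L = 0): Q x + c + A^T lambda = 0.
Primal feasibility: A x = b.

This gives the KKT block system:
  [ Q   A^T ] [ x     ]   [-c ]
  [ A    0  ] [ lambda ] = [ b ]

Solving the linear system:
  x*      = (-0.3421, 0.0263)
  lambda* = (-2.9211)
  f(x*)   = 2.2763

x* = (-0.3421, 0.0263), lambda* = (-2.9211)


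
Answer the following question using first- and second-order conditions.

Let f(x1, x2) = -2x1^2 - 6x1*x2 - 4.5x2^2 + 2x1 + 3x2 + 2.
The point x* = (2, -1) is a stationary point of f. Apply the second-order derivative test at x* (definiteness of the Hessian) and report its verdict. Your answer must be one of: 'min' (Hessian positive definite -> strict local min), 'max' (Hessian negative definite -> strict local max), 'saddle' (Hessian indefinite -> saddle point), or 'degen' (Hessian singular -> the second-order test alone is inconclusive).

Compute the Hessian H = grad^2 f:
  H = [[-4, -6], [-6, -9]]
Verify stationarity: grad f(x*) = H x* + g = (0, 0).
Eigenvalues of H: -13, 0.
H has a zero eigenvalue (singular; negative semidefinite but not definite), so H is neither positive definite, negative definite, nor indefinite. The second-order test alone is inconclusive -> degen.
(Indeed, f is constant along the null direction of H through x*, so x* is not a strict local extremum.)

degen


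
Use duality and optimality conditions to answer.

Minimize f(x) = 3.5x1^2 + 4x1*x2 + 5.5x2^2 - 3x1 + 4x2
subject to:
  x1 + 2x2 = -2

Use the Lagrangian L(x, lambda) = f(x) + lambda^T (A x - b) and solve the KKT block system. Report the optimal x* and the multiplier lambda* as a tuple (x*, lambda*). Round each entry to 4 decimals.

Form the Lagrangian:
  L(x, lambda) = (1/2) x^T Q x + c^T x + lambda^T (A x - b)
Stationarity (grad_x L = 0): Q x + c + A^T lambda = 0.
Primal feasibility: A x = b.

This gives the KKT block system:
  [ Q   A^T ] [ x     ]   [-c ]
  [ A    0  ] [ lambda ] = [ b ]

Solving the linear system:
  x*      = (0.6087, -1.3043)
  lambda* = (3.9565)
  f(x*)   = 0.4348

x* = (0.6087, -1.3043), lambda* = (3.9565)


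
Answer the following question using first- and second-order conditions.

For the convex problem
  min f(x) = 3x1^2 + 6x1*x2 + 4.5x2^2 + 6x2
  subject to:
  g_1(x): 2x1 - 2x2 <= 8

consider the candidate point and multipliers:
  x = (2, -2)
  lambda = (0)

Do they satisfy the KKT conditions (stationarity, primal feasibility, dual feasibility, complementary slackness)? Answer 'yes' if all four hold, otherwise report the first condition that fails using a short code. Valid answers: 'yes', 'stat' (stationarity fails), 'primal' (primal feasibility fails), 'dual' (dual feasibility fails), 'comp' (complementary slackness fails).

Gradient of f: grad f(x) = Q x + c = (0, 0)
Constraint values g_i(x) = a_i^T x - b_i:
  g_1((2, -2)) = 0
Stationarity residual: grad f(x) + sum_i lambda_i a_i = (0, 0)
  -> stationarity OK
Primal feasibility (all g_i <= 0): OK
Dual feasibility (all lambda_i >= 0): OK
Complementary slackness (lambda_i * g_i(x) = 0 for all i): OK

Verdict: yes, KKT holds.

yes


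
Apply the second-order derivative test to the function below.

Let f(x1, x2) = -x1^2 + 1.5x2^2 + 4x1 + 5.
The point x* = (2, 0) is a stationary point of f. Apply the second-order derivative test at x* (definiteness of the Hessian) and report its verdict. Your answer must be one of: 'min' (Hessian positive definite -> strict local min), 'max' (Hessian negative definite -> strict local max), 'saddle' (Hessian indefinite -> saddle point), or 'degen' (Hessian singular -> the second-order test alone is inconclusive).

Compute the Hessian H = grad^2 f:
  H = [[-2, 0], [0, 3]]
Verify stationarity: grad f(x*) = H x* + g = (0, 0).
Eigenvalues of H: -2, 3.
Eigenvalues have mixed signs, so H is indefinite -> x* is a saddle point.

saddle


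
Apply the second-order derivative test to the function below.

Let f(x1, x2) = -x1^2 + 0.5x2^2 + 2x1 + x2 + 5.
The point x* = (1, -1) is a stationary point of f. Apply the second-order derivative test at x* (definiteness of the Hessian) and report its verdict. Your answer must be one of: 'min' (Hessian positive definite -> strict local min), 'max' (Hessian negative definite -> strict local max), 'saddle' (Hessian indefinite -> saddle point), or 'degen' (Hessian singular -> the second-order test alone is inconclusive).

Compute the Hessian H = grad^2 f:
  H = [[-2, 0], [0, 1]]
Verify stationarity: grad f(x*) = H x* + g = (0, 0).
Eigenvalues of H: -2, 1.
Eigenvalues have mixed signs, so H is indefinite -> x* is a saddle point.

saddle


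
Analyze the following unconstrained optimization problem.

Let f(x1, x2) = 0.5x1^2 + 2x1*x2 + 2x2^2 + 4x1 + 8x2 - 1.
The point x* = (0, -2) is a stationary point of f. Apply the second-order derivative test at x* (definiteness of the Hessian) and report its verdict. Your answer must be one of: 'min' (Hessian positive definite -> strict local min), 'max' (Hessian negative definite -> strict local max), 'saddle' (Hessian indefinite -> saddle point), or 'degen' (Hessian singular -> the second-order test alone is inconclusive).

Compute the Hessian H = grad^2 f:
  H = [[1, 2], [2, 4]]
Verify stationarity: grad f(x*) = H x* + g = (0, 0).
Eigenvalues of H: 0, 5.
H has a zero eigenvalue (singular; positive semidefinite but not definite), so H is neither positive definite, negative definite, nor indefinite. The second-order test alone is inconclusive -> degen.
(Indeed, f is constant along the null direction of H through x*, so x* is not a strict local extremum.)

degen


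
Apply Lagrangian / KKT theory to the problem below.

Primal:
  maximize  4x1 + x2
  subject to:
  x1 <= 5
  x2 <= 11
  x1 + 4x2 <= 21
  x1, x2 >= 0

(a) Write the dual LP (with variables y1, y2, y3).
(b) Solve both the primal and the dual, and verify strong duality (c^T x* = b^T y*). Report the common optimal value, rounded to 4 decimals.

The standard primal-dual pair for 'max c^T x s.t. A x <= b, x >= 0' is:
  Dual:  min b^T y  s.t.  A^T y >= c,  y >= 0.

So the dual LP is:
  minimize  5y1 + 11y2 + 21y3
  subject to:
    y1 + y3 >= 4
    y2 + 4y3 >= 1
    y1, y2, y3 >= 0

Solving the primal: x* = (5, 4).
  primal value c^T x* = 24.
Solving the dual: y* = (3.75, 0, 0.25).
  dual value b^T y* = 24.
Strong duality: c^T x* = b^T y*. Confirmed.

24


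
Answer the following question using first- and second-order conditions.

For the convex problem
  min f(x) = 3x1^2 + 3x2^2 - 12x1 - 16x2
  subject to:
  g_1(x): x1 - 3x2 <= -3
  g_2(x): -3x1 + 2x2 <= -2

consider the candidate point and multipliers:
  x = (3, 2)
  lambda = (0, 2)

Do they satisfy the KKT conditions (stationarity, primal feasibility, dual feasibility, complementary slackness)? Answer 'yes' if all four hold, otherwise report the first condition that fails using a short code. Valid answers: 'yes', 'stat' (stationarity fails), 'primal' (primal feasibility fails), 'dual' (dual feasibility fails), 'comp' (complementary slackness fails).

Gradient of f: grad f(x) = Q x + c = (6, -4)
Constraint values g_i(x) = a_i^T x - b_i:
  g_1((3, 2)) = 0
  g_2((3, 2)) = -3
Stationarity residual: grad f(x) + sum_i lambda_i a_i = (0, 0)
  -> stationarity OK
Primal feasibility (all g_i <= 0): OK
Dual feasibility (all lambda_i >= 0): OK
Complementary slackness (lambda_i * g_i(x) = 0 for all i): FAILS

Verdict: the first failing condition is complementary_slackness -> comp.

comp


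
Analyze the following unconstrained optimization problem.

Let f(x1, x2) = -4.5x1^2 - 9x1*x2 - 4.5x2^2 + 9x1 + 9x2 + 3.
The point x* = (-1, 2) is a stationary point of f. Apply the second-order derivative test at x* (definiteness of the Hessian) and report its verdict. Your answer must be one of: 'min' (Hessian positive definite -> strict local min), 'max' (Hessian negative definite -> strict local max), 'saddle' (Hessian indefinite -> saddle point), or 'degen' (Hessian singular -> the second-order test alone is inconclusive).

Compute the Hessian H = grad^2 f:
  H = [[-9, -9], [-9, -9]]
Verify stationarity: grad f(x*) = H x* + g = (0, 0).
Eigenvalues of H: -18, 0.
H has a zero eigenvalue (singular; negative semidefinite but not definite), so H is neither positive definite, negative definite, nor indefinite. The second-order test alone is inconclusive -> degen.
(Indeed, f is constant along the null direction of H through x*, so x* is not a strict local extremum.)

degen


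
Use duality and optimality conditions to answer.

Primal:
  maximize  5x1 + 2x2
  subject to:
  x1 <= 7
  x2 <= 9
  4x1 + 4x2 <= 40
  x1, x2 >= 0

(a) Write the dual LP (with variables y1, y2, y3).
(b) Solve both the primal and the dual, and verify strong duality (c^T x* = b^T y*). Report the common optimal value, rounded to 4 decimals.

The standard primal-dual pair for 'max c^T x s.t. A x <= b, x >= 0' is:
  Dual:  min b^T y  s.t.  A^T y >= c,  y >= 0.

So the dual LP is:
  minimize  7y1 + 9y2 + 40y3
  subject to:
    y1 + 4y3 >= 5
    y2 + 4y3 >= 2
    y1, y2, y3 >= 0

Solving the primal: x* = (7, 3).
  primal value c^T x* = 41.
Solving the dual: y* = (3, 0, 0.5).
  dual value b^T y* = 41.
Strong duality: c^T x* = b^T y*. Confirmed.

41


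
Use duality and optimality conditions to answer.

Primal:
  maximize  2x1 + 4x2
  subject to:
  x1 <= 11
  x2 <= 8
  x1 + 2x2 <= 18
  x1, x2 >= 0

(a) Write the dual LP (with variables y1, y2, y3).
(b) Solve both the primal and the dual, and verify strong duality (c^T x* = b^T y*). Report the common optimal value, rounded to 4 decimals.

The standard primal-dual pair for 'max c^T x s.t. A x <= b, x >= 0' is:
  Dual:  min b^T y  s.t.  A^T y >= c,  y >= 0.

So the dual LP is:
  minimize  11y1 + 8y2 + 18y3
  subject to:
    y1 + y3 >= 2
    y2 + 2y3 >= 4
    y1, y2, y3 >= 0

Solving the primal: x* = (2, 8).
  primal value c^T x* = 36.
Solving the dual: y* = (0, 0, 2).
  dual value b^T y* = 36.
Strong duality: c^T x* = b^T y*. Confirmed.

36


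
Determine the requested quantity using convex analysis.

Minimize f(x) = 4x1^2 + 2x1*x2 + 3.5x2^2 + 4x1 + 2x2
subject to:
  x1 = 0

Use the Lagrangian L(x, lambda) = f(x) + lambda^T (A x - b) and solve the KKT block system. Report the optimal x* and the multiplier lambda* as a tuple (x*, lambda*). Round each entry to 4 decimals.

Form the Lagrangian:
  L(x, lambda) = (1/2) x^T Q x + c^T x + lambda^T (A x - b)
Stationarity (grad_x L = 0): Q x + c + A^T lambda = 0.
Primal feasibility: A x = b.

This gives the KKT block system:
  [ Q   A^T ] [ x     ]   [-c ]
  [ A    0  ] [ lambda ] = [ b ]

Solving the linear system:
  x*      = (0, -0.2857)
  lambda* = (-3.4286)
  f(x*)   = -0.2857

x* = (0, -0.2857), lambda* = (-3.4286)


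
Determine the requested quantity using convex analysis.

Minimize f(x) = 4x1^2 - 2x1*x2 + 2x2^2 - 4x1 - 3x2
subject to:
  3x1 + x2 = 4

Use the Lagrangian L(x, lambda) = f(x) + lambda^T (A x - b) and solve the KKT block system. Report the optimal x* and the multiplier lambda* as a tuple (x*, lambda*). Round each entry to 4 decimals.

Form the Lagrangian:
  L(x, lambda) = (1/2) x^T Q x + c^T x + lambda^T (A x - b)
Stationarity (grad_x L = 0): Q x + c + A^T lambda = 0.
Primal feasibility: A x = b.

This gives the KKT block system:
  [ Q   A^T ] [ x     ]   [-c ]
  [ A    0  ] [ lambda ] = [ b ]

Solving the linear system:
  x*      = (0.9107, 1.2679)
  lambda* = (-0.25)
  f(x*)   = -3.2232

x* = (0.9107, 1.2679), lambda* = (-0.25)


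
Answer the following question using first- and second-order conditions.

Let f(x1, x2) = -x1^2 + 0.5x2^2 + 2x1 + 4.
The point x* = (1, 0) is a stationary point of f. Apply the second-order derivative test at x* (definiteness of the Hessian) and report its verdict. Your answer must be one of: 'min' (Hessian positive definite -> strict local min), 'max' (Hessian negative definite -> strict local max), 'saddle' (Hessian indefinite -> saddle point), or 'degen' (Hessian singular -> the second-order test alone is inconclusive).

Compute the Hessian H = grad^2 f:
  H = [[-2, 0], [0, 1]]
Verify stationarity: grad f(x*) = H x* + g = (0, 0).
Eigenvalues of H: -2, 1.
Eigenvalues have mixed signs, so H is indefinite -> x* is a saddle point.

saddle


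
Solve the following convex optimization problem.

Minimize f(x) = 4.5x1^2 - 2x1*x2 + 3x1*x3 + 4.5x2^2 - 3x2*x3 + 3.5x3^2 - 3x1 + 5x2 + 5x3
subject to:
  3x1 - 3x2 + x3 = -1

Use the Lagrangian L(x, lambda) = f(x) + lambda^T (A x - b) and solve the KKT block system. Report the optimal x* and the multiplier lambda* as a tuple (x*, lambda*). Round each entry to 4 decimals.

Form the Lagrangian:
  L(x, lambda) = (1/2) x^T Q x + c^T x + lambda^T (A x - b)
Stationarity (grad_x L = 0): Q x + c + A^T lambda = 0.
Primal feasibility: A x = b.

This gives the KKT block system:
  [ Q   A^T ] [ x     ]   [-c ]
  [ A    0  ] [ lambda ] = [ b ]

Solving the linear system:
  x*      = (-0.133, -0.1528, -1.0594)
  lambda* = (2.3564)
  f(x*)   = -1.6528

x* = (-0.133, -0.1528, -1.0594), lambda* = (2.3564)


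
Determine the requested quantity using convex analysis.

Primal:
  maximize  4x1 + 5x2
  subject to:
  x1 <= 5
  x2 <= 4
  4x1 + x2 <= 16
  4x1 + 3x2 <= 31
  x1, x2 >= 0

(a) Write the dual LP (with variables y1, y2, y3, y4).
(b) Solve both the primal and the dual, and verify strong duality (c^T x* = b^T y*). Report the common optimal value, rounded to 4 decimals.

The standard primal-dual pair for 'max c^T x s.t. A x <= b, x >= 0' is:
  Dual:  min b^T y  s.t.  A^T y >= c,  y >= 0.

So the dual LP is:
  minimize  5y1 + 4y2 + 16y3 + 31y4
  subject to:
    y1 + 4y3 + 4y4 >= 4
    y2 + y3 + 3y4 >= 5
    y1, y2, y3, y4 >= 0

Solving the primal: x* = (3, 4).
  primal value c^T x* = 32.
Solving the dual: y* = (0, 4, 1, 0).
  dual value b^T y* = 32.
Strong duality: c^T x* = b^T y*. Confirmed.

32


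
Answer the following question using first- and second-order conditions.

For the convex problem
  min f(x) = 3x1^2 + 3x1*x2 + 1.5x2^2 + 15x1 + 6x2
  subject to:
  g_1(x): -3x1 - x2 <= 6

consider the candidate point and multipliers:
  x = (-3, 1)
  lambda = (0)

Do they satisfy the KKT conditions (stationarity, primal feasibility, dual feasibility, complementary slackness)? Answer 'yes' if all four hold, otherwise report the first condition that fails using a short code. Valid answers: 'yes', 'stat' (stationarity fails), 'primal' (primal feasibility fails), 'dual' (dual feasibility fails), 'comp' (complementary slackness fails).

Gradient of f: grad f(x) = Q x + c = (0, 0)
Constraint values g_i(x) = a_i^T x - b_i:
  g_1((-3, 1)) = 2
Stationarity residual: grad f(x) + sum_i lambda_i a_i = (0, 0)
  -> stationarity OK
Primal feasibility (all g_i <= 0): FAILS
Dual feasibility (all lambda_i >= 0): OK
Complementary slackness (lambda_i * g_i(x) = 0 for all i): OK

Verdict: the first failing condition is primal_feasibility -> primal.

primal


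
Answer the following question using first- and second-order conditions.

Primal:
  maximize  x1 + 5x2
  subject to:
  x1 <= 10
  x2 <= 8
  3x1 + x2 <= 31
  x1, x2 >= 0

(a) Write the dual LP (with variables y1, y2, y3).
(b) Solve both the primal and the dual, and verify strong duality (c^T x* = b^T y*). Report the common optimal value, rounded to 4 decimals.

The standard primal-dual pair for 'max c^T x s.t. A x <= b, x >= 0' is:
  Dual:  min b^T y  s.t.  A^T y >= c,  y >= 0.

So the dual LP is:
  minimize  10y1 + 8y2 + 31y3
  subject to:
    y1 + 3y3 >= 1
    y2 + y3 >= 5
    y1, y2, y3 >= 0

Solving the primal: x* = (7.6667, 8).
  primal value c^T x* = 47.6667.
Solving the dual: y* = (0, 4.6667, 0.3333).
  dual value b^T y* = 47.6667.
Strong duality: c^T x* = b^T y*. Confirmed.

47.6667


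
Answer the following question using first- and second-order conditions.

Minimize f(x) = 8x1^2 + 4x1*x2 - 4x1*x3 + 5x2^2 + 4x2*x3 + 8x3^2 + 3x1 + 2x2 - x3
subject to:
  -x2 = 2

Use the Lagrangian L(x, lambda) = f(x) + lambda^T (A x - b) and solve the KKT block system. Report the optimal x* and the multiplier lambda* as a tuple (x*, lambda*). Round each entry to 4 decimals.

Form the Lagrangian:
  L(x, lambda) = (1/2) x^T Q x + c^T x + lambda^T (A x - b)
Stationarity (grad_x L = 0): Q x + c + A^T lambda = 0.
Primal feasibility: A x = b.

This gives the KKT block system:
  [ Q   A^T ] [ x     ]   [-c ]
  [ A    0  ] [ lambda ] = [ b ]

Solving the linear system:
  x*      = (0.4833, -2, 0.6833)
  lambda* = (-13.3333)
  f(x*)   = 11.7167

x* = (0.4833, -2, 0.6833), lambda* = (-13.3333)


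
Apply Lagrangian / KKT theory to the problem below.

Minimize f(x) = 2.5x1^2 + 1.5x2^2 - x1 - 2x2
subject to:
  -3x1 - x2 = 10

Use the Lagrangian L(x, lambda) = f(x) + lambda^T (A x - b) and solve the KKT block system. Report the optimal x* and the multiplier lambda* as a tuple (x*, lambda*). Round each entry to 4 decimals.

Form the Lagrangian:
  L(x, lambda) = (1/2) x^T Q x + c^T x + lambda^T (A x - b)
Stationarity (grad_x L = 0): Q x + c + A^T lambda = 0.
Primal feasibility: A x = b.

This gives the KKT block system:
  [ Q   A^T ] [ x     ]   [-c ]
  [ A    0  ] [ lambda ] = [ b ]

Solving the linear system:
  x*      = (-2.9687, -1.0937)
  lambda* = (-5.2812)
  f(x*)   = 28.9844

x* = (-2.9687, -1.0937), lambda* = (-5.2812)


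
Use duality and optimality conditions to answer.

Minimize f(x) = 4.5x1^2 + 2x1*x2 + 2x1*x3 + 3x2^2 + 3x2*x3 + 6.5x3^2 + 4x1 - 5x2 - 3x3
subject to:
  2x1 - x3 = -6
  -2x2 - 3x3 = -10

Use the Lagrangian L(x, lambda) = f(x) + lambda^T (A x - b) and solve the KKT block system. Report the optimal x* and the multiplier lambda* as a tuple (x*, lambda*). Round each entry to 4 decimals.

Form the Lagrangian:
  L(x, lambda) = (1/2) x^T Q x + c^T x + lambda^T (A x - b)
Stationarity (grad_x L = 0): Q x + c + A^T lambda = 0.
Primal feasibility: A x = b.

This gives the KKT block system:
  [ Q   A^T ] [ x     ]   [-c ]
  [ A    0  ] [ lambda ] = [ b ]

Solving the linear system:
  x*      = (-2.2267, 2.68, 1.5467)
  lambda* = (3.7933, 5.6333)
  f(x*)   = 26.0733

x* = (-2.2267, 2.68, 1.5467), lambda* = (3.7933, 5.6333)


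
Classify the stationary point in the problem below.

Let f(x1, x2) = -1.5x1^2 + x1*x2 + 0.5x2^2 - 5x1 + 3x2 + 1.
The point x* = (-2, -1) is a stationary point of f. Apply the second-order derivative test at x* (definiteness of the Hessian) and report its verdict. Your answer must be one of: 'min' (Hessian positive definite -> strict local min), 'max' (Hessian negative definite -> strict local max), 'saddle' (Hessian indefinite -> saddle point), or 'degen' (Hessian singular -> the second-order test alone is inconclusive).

Compute the Hessian H = grad^2 f:
  H = [[-3, 1], [1, 1]]
Verify stationarity: grad f(x*) = H x* + g = (0, 0).
Eigenvalues of H: -3.2361, 1.2361.
Eigenvalues have mixed signs, so H is indefinite -> x* is a saddle point.

saddle


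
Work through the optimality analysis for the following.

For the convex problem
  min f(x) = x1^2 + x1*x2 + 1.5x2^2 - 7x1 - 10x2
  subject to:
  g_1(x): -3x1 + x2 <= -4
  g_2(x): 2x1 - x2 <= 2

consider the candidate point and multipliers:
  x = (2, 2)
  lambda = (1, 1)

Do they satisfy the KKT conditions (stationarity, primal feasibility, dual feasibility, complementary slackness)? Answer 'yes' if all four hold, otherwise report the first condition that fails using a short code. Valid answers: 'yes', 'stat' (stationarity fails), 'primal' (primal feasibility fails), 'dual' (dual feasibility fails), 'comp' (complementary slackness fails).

Gradient of f: grad f(x) = Q x + c = (-1, -2)
Constraint values g_i(x) = a_i^T x - b_i:
  g_1((2, 2)) = 0
  g_2((2, 2)) = 0
Stationarity residual: grad f(x) + sum_i lambda_i a_i = (-2, -2)
  -> stationarity FAILS
Primal feasibility (all g_i <= 0): OK
Dual feasibility (all lambda_i >= 0): OK
Complementary slackness (lambda_i * g_i(x) = 0 for all i): OK

Verdict: the first failing condition is stationarity -> stat.

stat


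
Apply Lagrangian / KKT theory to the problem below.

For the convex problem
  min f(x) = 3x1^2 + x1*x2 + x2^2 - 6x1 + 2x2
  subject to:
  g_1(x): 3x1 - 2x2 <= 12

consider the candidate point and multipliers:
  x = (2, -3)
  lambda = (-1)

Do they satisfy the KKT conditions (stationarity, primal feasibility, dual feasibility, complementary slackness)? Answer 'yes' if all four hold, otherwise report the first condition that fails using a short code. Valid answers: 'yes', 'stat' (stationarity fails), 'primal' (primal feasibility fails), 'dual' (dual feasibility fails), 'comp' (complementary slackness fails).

Gradient of f: grad f(x) = Q x + c = (3, -2)
Constraint values g_i(x) = a_i^T x - b_i:
  g_1((2, -3)) = 0
Stationarity residual: grad f(x) + sum_i lambda_i a_i = (0, 0)
  -> stationarity OK
Primal feasibility (all g_i <= 0): OK
Dual feasibility (all lambda_i >= 0): FAILS
Complementary slackness (lambda_i * g_i(x) = 0 for all i): OK

Verdict: the first failing condition is dual_feasibility -> dual.

dual


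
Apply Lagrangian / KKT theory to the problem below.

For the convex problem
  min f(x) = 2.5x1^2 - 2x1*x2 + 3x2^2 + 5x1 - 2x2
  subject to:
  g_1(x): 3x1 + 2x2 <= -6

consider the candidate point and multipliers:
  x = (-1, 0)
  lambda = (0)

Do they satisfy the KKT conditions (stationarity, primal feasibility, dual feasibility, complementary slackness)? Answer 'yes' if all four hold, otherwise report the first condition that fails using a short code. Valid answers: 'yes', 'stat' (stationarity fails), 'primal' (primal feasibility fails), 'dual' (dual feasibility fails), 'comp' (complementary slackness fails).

Gradient of f: grad f(x) = Q x + c = (0, 0)
Constraint values g_i(x) = a_i^T x - b_i:
  g_1((-1, 0)) = 3
Stationarity residual: grad f(x) + sum_i lambda_i a_i = (0, 0)
  -> stationarity OK
Primal feasibility (all g_i <= 0): FAILS
Dual feasibility (all lambda_i >= 0): OK
Complementary slackness (lambda_i * g_i(x) = 0 for all i): OK

Verdict: the first failing condition is primal_feasibility -> primal.

primal


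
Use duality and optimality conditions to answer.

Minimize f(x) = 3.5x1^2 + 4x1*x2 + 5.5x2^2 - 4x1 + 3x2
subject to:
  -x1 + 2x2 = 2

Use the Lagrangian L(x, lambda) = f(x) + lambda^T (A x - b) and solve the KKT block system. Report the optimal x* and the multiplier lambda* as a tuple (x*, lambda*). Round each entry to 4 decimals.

Form the Lagrangian:
  L(x, lambda) = (1/2) x^T Q x + c^T x + lambda^T (A x - b)
Stationarity (grad_x L = 0): Q x + c + A^T lambda = 0.
Primal feasibility: A x = b.

This gives the KKT block system:
  [ Q   A^T ] [ x     ]   [-c ]
  [ A    0  ] [ lambda ] = [ b ]

Solving the linear system:
  x*      = (-0.5091, 0.7455)
  lambda* = (-4.5818)
  f(x*)   = 6.7182

x* = (-0.5091, 0.7455), lambda* = (-4.5818)


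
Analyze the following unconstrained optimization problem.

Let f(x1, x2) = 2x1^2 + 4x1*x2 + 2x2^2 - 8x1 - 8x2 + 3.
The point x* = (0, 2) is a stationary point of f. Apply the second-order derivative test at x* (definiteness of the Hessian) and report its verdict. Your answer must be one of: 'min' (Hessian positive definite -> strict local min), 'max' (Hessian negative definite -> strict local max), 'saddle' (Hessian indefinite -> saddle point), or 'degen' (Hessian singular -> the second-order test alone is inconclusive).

Compute the Hessian H = grad^2 f:
  H = [[4, 4], [4, 4]]
Verify stationarity: grad f(x*) = H x* + g = (0, 0).
Eigenvalues of H: 0, 8.
H has a zero eigenvalue (singular; positive semidefinite but not definite), so H is neither positive definite, negative definite, nor indefinite. The second-order test alone is inconclusive -> degen.
(Indeed, f is constant along the null direction of H through x*, so x* is not a strict local extremum.)

degen


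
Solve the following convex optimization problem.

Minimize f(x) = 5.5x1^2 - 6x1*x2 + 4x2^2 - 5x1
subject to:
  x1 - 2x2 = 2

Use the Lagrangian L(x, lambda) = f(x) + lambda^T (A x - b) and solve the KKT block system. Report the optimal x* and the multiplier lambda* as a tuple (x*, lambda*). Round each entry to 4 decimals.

Form the Lagrangian:
  L(x, lambda) = (1/2) x^T Q x + c^T x + lambda^T (A x - b)
Stationarity (grad_x L = 0): Q x + c + A^T lambda = 0.
Primal feasibility: A x = b.

This gives the KKT block system:
  [ Q   A^T ] [ x     ]   [-c ]
  [ A    0  ] [ lambda ] = [ b ]

Solving the linear system:
  x*      = (0.4286, -0.7857)
  lambda* = (-4.4286)
  f(x*)   = 3.3571

x* = (0.4286, -0.7857), lambda* = (-4.4286)


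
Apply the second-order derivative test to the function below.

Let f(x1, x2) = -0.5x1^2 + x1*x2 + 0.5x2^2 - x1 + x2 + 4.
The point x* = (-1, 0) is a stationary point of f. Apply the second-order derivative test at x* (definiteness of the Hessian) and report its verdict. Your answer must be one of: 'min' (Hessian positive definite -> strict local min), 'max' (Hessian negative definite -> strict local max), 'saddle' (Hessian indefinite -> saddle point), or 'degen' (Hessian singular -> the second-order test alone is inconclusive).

Compute the Hessian H = grad^2 f:
  H = [[-1, 1], [1, 1]]
Verify stationarity: grad f(x*) = H x* + g = (0, 0).
Eigenvalues of H: -1.4142, 1.4142.
Eigenvalues have mixed signs, so H is indefinite -> x* is a saddle point.

saddle


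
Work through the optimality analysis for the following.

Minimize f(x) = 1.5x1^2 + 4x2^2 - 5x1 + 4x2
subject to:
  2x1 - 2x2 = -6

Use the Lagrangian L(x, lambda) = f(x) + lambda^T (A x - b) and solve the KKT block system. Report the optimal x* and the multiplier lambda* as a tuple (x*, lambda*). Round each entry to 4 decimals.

Form the Lagrangian:
  L(x, lambda) = (1/2) x^T Q x + c^T x + lambda^T (A x - b)
Stationarity (grad_x L = 0): Q x + c + A^T lambda = 0.
Primal feasibility: A x = b.

This gives the KKT block system:
  [ Q   A^T ] [ x     ]   [-c ]
  [ A    0  ] [ lambda ] = [ b ]

Solving the linear system:
  x*      = (-2.0909, 0.9091)
  lambda* = (5.6364)
  f(x*)   = 23.9545

x* = (-2.0909, 0.9091), lambda* = (5.6364)


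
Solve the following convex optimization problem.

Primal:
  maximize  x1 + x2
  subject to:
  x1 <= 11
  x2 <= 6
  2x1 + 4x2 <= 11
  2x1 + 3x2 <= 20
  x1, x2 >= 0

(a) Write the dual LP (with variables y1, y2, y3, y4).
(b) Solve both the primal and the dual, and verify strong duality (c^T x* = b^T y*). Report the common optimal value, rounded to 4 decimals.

The standard primal-dual pair for 'max c^T x s.t. A x <= b, x >= 0' is:
  Dual:  min b^T y  s.t.  A^T y >= c,  y >= 0.

So the dual LP is:
  minimize  11y1 + 6y2 + 11y3 + 20y4
  subject to:
    y1 + 2y3 + 2y4 >= 1
    y2 + 4y3 + 3y4 >= 1
    y1, y2, y3, y4 >= 0

Solving the primal: x* = (5.5, 0).
  primal value c^T x* = 5.5.
Solving the dual: y* = (0, 0, 0.5, 0).
  dual value b^T y* = 5.5.
Strong duality: c^T x* = b^T y*. Confirmed.

5.5


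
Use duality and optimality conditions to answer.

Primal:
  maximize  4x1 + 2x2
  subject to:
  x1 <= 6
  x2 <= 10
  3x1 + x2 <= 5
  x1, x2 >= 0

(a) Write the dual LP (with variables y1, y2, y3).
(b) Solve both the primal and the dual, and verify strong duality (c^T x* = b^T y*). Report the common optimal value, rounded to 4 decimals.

The standard primal-dual pair for 'max c^T x s.t. A x <= b, x >= 0' is:
  Dual:  min b^T y  s.t.  A^T y >= c,  y >= 0.

So the dual LP is:
  minimize  6y1 + 10y2 + 5y3
  subject to:
    y1 + 3y3 >= 4
    y2 + y3 >= 2
    y1, y2, y3 >= 0

Solving the primal: x* = (0, 5).
  primal value c^T x* = 10.
Solving the dual: y* = (0, 0, 2).
  dual value b^T y* = 10.
Strong duality: c^T x* = b^T y*. Confirmed.

10


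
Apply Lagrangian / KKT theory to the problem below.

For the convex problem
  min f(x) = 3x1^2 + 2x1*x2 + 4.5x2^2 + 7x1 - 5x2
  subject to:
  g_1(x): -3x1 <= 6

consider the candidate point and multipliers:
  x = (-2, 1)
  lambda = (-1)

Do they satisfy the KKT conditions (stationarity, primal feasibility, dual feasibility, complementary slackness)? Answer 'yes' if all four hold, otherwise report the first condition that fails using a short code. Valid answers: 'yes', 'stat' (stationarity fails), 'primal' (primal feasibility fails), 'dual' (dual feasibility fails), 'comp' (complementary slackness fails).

Gradient of f: grad f(x) = Q x + c = (-3, 0)
Constraint values g_i(x) = a_i^T x - b_i:
  g_1((-2, 1)) = 0
Stationarity residual: grad f(x) + sum_i lambda_i a_i = (0, 0)
  -> stationarity OK
Primal feasibility (all g_i <= 0): OK
Dual feasibility (all lambda_i >= 0): FAILS
Complementary slackness (lambda_i * g_i(x) = 0 for all i): OK

Verdict: the first failing condition is dual_feasibility -> dual.

dual


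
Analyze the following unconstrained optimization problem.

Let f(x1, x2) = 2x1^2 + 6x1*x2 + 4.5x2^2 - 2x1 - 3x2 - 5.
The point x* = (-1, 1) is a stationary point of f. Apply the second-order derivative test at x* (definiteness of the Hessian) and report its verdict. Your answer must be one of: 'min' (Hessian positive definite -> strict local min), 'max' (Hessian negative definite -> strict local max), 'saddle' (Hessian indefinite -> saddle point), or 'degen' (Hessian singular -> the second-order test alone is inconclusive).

Compute the Hessian H = grad^2 f:
  H = [[4, 6], [6, 9]]
Verify stationarity: grad f(x*) = H x* + g = (0, 0).
Eigenvalues of H: 0, 13.
H has a zero eigenvalue (singular; positive semidefinite but not definite), so H is neither positive definite, negative definite, nor indefinite. The second-order test alone is inconclusive -> degen.
(Indeed, f is constant along the null direction of H through x*, so x* is not a strict local extremum.)

degen
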